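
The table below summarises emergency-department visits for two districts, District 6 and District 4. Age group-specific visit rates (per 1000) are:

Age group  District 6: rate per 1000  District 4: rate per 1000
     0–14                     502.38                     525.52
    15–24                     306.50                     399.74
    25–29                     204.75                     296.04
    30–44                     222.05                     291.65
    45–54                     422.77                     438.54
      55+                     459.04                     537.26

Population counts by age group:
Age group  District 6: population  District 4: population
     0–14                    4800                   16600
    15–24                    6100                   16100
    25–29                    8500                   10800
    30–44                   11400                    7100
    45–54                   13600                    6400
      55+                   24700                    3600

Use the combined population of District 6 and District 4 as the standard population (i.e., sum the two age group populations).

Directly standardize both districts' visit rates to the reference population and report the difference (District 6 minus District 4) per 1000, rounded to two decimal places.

-62.79

Combined standard total = 129700; weights = 0.1650, 0.1712, 0.1488, 0.1426, 0.1542, 0.2182.
District 6: 0.1650×502.38 + 0.1712×306.50 + 0.1488×204.75 + 0.1426×222.05 + 0.1542×422.77 + 0.2182×459.04 = 362.8455 per 1000.
District 4: 0.1650×525.52 + 0.1712×399.74 + 0.1488×296.04 + 0.1426×291.65 + 0.1542×438.54 + 0.2182×537.26 = 425.6339 per 1000.
Difference = 362.8455 − 425.6339 = -62.7883.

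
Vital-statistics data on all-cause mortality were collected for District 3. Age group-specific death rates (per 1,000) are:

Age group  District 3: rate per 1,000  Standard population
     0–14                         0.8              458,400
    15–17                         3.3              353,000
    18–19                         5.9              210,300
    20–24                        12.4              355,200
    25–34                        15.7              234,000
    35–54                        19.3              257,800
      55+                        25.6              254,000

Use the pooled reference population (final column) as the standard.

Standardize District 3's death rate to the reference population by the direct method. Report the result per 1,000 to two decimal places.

10.52

Standard total = 2,122,700; weights = 0.2160, 0.1663, 0.0991, 0.1673, 0.1102, 0.1214, 0.1197.
Standardized rate: 0.2160×0.8 + 0.1663×3.3 + 0.0991×5.9 + 0.1673×12.4 + 0.1102×15.7 + 0.1214×19.3 + 0.1197×25.6 = 10.5190 per 1,000.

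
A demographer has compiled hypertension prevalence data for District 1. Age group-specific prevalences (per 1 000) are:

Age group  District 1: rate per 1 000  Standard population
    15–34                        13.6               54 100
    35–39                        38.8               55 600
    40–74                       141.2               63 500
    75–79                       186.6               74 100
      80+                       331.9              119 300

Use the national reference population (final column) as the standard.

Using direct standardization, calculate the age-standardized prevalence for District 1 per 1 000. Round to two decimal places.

178.07

Standard total = 366 600; weights = 0.1476, 0.1517, 0.1732, 0.2021, 0.3254.
Standardized rate: 0.1476×13.6 + 0.1517×38.8 + 0.1732×141.2 + 0.2021×186.6 + 0.3254×331.9 = 178.0741 per 1 000.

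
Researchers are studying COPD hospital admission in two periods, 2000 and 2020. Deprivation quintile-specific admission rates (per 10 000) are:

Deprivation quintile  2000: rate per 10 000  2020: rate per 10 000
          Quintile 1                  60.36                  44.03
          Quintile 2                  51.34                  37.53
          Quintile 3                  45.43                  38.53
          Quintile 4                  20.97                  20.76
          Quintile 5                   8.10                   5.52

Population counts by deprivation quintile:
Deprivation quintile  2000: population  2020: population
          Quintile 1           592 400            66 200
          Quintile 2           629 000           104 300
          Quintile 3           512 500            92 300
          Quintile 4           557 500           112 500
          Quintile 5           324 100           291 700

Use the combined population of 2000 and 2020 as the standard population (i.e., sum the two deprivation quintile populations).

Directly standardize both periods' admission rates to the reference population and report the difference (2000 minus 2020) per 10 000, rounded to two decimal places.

8.16

Combined standard total = 3 282 500; weights = 0.2006, 0.2234, 0.1842, 0.2041, 0.1876.
2000: 0.2006×60.36 + 0.2234×51.34 + 0.1842×45.43 + 0.2041×20.97 + 0.1876×8.10 = 37.7501 per 10 000.
2020: 0.2006×44.03 + 0.2234×37.53 + 0.1842×38.53 + 0.2041×20.76 + 0.1876×5.52 = 29.5903 per 10 000.
Difference = 37.7501 − 29.5903 = 8.1598.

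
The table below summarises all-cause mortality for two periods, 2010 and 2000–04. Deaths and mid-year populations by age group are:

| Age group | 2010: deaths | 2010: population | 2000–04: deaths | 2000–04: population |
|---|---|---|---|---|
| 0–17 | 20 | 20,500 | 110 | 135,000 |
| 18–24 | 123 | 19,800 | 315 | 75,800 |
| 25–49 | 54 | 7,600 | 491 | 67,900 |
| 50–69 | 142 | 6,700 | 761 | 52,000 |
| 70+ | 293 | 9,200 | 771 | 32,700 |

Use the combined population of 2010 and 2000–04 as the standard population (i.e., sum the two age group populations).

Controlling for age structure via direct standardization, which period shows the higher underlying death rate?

Age-specific rates per 1,000 for 2010: 0.976, 6.212, 7.105, 21.194, 31.848.
For 2000–04: 0.815, 4.156, 7.231, 14.635, 23.578.
Combined standard total = 427,200; weights = 0.3640, 0.2238, 0.1767, 0.1374, 0.0981.
2010: 0.3640×0.976 + 0.2238×6.212 + 0.1767×7.105 + 0.1374×21.194 + 0.0981×31.848 = 9.0369 per 1,000.
2000–04: 0.3640×0.815 + 0.2238×4.156 + 0.1767×7.231 + 0.1374×14.635 + 0.0981×23.578 = 6.8280 per 1,000.

2010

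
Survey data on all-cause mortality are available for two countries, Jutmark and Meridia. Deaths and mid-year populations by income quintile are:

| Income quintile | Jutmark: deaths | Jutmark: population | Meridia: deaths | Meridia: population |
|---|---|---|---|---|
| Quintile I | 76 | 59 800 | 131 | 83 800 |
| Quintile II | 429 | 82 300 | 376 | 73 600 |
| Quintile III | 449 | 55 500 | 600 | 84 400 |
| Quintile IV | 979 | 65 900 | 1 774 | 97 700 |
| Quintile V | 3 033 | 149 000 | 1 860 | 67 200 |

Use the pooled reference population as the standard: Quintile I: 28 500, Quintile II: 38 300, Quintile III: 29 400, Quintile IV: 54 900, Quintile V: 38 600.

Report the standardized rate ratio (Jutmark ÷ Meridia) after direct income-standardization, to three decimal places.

Income-specific rates per 100 000 for Jutmark: 127.09, 521.26, 809.01, 1485.58, 2035.57.
For Meridia: 156.32, 510.87, 710.90, 1815.76, 2767.86.
Standard total = 189 700; weights = 0.1502, 0.2019, 0.1550, 0.2894, 0.2035.
Jutmark: 0.1502×127.09 + 0.2019×521.26 + 0.1550×809.01 + 0.2894×1485.58 + 0.2035×2035.57 = 1093.8478 per 100 000.
Meridia: 0.1502×156.32 + 0.2019×510.87 + 0.1550×710.90 + 0.2894×1815.76 + 0.2035×2767.86 = 1325.4965 per 100 000.
Ratio = 1093.8478 ÷ 1325.4965 = 0.82524.

0.825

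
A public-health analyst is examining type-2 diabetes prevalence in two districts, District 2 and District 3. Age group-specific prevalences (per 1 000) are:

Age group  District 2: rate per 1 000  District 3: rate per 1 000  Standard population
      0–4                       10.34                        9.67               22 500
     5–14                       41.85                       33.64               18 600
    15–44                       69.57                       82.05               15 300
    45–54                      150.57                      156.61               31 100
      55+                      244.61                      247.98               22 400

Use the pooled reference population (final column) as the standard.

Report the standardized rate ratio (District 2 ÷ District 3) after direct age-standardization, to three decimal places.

0.977

Standard total = 109 900; weights = 0.2047, 0.1692, 0.1392, 0.2830, 0.2038.
District 2: 0.2047×10.34 + 0.1692×41.85 + 0.1392×69.57 + 0.2830×150.57 + 0.2038×244.61 = 111.3510 per 1 000.
District 3: 0.2047×9.67 + 0.1692×33.64 + 0.1392×82.05 + 0.2830×156.61 + 0.2038×247.98 = 113.9578 per 1 000.
Ratio = 111.3510 ÷ 113.9578 = 0.97712.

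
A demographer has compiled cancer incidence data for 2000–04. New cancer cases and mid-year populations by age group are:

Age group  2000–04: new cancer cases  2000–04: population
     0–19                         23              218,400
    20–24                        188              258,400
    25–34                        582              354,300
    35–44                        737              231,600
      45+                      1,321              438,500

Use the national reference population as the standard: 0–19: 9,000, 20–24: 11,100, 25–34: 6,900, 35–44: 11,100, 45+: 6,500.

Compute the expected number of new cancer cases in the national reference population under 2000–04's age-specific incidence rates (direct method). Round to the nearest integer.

75

Age-specific rates per 100,000 for 2000–04: 10.53, 72.76, 164.27, 318.22, 301.25.
Expected new cancer cases = Σ (standard pop × age-specific rate ÷ 100,000)
= 9,000×10.53/100,000 + 11,100×72.76/100,000 + 6,900×164.27/100,000 + 11,100×318.22/100,000 + 6,500×301.25/100,000
= 0.95 + 8.08 + 11.33 + 35.32 + 19.58 = 75.26.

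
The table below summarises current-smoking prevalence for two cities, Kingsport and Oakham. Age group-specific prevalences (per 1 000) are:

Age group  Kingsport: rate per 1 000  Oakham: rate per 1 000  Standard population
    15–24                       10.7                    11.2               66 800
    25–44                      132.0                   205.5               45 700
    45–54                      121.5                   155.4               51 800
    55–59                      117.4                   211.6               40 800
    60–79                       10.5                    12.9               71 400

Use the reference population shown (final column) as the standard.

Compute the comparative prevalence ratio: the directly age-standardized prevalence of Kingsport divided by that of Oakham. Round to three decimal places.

Standard total = 276 500; weights = 0.2416, 0.1653, 0.1873, 0.1476, 0.2582.
Kingsport: 0.2416×10.7 + 0.1653×132.0 + 0.1873×121.5 + 0.1476×117.4 + 0.2582×10.5 = 67.1988 per 1 000.
Oakham: 0.2416×11.2 + 0.1653×205.5 + 0.1873×155.4 + 0.1476×211.6 + 0.2582×12.9 = 100.3384 per 1 000.
Ratio = 67.1988 ÷ 100.3384 = 0.66972.

0.670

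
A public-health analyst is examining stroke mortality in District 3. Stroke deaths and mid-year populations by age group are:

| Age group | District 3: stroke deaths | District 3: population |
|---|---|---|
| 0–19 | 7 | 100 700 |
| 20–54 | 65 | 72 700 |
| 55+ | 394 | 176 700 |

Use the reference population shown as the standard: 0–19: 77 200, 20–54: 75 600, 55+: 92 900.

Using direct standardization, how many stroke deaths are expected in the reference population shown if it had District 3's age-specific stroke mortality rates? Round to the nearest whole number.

280

Age-specific rates per 100 000 for District 3: 6.95, 89.41, 222.98.
Expected stroke deaths = Σ (standard pop × age-specific rate ÷ 100 000)
= 77 200×6.95/100 000 + 75 600×89.41/100 000 + 92 900×222.98/100 000
= 5.37 + 67.59 + 207.15 = 280.10.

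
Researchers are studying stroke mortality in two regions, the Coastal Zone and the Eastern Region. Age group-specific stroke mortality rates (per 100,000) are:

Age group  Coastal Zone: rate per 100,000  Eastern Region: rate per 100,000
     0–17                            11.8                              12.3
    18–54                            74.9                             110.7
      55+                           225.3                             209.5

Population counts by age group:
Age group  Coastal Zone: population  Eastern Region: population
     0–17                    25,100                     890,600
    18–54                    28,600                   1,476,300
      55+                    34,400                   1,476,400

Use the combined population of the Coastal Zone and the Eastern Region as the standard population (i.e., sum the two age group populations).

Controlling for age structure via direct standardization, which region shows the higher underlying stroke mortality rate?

Eastern Region

Combined standard total = 3,931,400; weights = 0.2329, 0.3828, 0.3843.
The Coastal Zone: 0.2329×11.8 + 0.3828×74.9 + 0.3843×225.3 = 118.0001 per 100,000.
The Eastern Region: 0.2329×12.3 + 0.3828×110.7 + 0.3843×209.5 = 125.7486 per 100,000.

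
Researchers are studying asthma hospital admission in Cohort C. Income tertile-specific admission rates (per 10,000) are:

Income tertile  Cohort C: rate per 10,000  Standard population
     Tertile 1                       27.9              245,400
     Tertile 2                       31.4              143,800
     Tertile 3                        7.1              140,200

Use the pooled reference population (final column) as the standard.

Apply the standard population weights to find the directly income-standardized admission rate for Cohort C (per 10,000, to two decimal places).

Standard total = 529,400; weights = 0.4635, 0.2716, 0.2648.
Standardized rate: 0.4635×27.9 + 0.2716×31.4 + 0.2648×7.1 = 23.3423 per 10,000.

23.34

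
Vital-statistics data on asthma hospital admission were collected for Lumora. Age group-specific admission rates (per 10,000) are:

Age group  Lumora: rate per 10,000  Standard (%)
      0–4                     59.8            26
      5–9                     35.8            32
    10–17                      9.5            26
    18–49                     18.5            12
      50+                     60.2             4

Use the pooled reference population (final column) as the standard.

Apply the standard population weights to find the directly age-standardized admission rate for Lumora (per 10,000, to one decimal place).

Standard weights: 0.26, 0.32, 0.26, 0.12, 0.04.
Standardized rate: 0.2600×59.8 + 0.3200×35.8 + 0.2600×9.5 + 0.1200×18.5 + 0.0400×60.2 = 34.1020 per 10,000.

34.1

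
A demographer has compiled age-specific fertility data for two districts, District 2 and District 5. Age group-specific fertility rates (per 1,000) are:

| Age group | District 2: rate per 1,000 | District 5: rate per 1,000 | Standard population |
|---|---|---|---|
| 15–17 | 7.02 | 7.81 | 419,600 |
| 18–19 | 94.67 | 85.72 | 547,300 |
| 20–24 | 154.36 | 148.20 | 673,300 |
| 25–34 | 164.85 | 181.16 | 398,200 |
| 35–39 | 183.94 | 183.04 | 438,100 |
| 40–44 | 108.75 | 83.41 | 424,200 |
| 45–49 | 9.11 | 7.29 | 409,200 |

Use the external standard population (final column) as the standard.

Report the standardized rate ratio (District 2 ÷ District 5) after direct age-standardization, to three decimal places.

Standard total = 3,309,900; weights = 0.1268, 0.1654, 0.2034, 0.1203, 0.1324, 0.1282, 0.1236.
District 2: 0.1268×7.02 + 0.1654×94.67 + 0.2034×154.36 + 0.1203×164.85 + 0.1324×183.94 + 0.1282×108.75 + 0.1236×9.11 = 107.1863 per 1,000.
District 5: 0.1268×7.81 + 0.1654×85.72 + 0.2034×148.20 + 0.1203×181.16 + 0.1324×183.04 + 0.1282×83.41 + 0.1236×7.29 = 102.9240 per 1,000.
Ratio = 107.1863 ÷ 102.9240 = 1.04141.

1.041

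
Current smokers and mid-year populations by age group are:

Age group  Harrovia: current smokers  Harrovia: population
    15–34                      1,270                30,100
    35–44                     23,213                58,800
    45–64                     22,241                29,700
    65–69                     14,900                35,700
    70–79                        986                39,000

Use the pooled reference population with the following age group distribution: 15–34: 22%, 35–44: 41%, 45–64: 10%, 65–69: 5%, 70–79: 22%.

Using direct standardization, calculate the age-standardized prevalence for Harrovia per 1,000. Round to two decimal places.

272.46

Age-specific rates per 1,000 for Harrovia: 42.193, 394.779, 748.855, 417.367, 25.282.
Standard weights: 0.22, 0.41, 0.10, 0.05, 0.22.
Standardized rate: 0.2200×42.193 + 0.4100×394.779 + 0.1000×748.855 + 0.0500×417.367 + 0.2200×25.282 = 272.4577 per 1,000.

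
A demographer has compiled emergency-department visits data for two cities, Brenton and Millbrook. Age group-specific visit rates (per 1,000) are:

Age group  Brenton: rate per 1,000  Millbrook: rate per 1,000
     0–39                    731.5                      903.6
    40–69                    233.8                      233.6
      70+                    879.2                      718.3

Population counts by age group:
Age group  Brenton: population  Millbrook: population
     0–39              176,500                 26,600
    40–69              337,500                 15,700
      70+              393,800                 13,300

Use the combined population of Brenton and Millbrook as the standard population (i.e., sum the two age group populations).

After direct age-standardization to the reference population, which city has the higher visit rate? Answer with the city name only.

Brenton

Combined standard total = 963,400; weights = 0.2108, 0.3666, 0.4226.
Brenton: 0.2108×731.5 + 0.3666×233.8 + 0.4226×879.2 = 611.4471 per 1,000.
Millbrook: 0.2108×903.6 + 0.3666×233.6 + 0.4226×718.3 = 579.6643 per 1,000.
The crude rates (610.54 vs 670.08) would put Millbrook higher, but that reflects its age composition; once standardized to a common age structure, Brenton has the higher underlying rate.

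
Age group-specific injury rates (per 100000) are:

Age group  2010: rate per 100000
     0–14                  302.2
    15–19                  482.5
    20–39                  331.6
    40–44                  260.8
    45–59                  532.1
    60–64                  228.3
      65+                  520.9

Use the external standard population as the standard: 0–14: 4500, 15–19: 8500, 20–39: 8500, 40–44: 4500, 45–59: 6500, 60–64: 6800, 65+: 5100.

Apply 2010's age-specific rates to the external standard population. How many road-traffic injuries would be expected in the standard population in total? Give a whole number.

171

Expected road-traffic injuries = Σ (standard pop × age-specific rate ÷ 100000)
= 4500×302.2/100000 + 8500×482.5/100000 + 8500×331.6/100000 + 4500×260.8/100000 + 6500×532.1/100000 + 6800×228.3/100000 + 5100×520.9/100000
= 13.60 + 41.01 + 28.19 + 11.74 + 34.59 + 15.52 + 26.57 = 171.21.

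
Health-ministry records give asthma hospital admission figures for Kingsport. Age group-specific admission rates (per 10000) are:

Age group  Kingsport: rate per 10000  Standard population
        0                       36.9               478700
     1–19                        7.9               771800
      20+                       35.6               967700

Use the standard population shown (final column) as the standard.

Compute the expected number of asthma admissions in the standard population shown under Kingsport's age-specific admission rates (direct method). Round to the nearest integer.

Expected asthma admissions = Σ (standard pop × age-specific rate ÷ 10000)
= 478700×36.9/10000 + 771800×7.9/10000 + 967700×35.6/10000
= 1766.40 + 609.72 + 3445.01 = 5821.14.

5821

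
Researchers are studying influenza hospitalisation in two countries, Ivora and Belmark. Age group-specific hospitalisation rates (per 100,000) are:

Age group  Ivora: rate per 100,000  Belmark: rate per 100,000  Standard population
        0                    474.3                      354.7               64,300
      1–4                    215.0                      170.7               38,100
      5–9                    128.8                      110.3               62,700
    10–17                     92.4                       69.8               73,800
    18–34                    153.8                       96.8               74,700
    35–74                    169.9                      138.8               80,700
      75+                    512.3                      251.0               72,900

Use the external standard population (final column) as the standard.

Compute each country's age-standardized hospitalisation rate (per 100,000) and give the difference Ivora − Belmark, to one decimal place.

81.4

Standard total = 467,200; weights = 0.1376, 0.0815, 0.1342, 0.1580, 0.1599, 0.1727, 0.1560.
Ivora: 0.1376×474.3 + 0.0815×215.0 + 0.1342×128.8 + 0.1580×92.4 + 0.1599×153.8 + 0.1727×169.9 + 0.1560×512.3 = 248.5666 per 100,000.
Belmark: 0.1376×354.7 + 0.0815×170.7 + 0.1342×110.3 + 0.1580×69.8 + 0.1599×96.8 + 0.1727×138.8 + 0.1560×251.0 = 167.1831 per 100,000.
Difference = 248.5666 − 167.1831 = 81.3835.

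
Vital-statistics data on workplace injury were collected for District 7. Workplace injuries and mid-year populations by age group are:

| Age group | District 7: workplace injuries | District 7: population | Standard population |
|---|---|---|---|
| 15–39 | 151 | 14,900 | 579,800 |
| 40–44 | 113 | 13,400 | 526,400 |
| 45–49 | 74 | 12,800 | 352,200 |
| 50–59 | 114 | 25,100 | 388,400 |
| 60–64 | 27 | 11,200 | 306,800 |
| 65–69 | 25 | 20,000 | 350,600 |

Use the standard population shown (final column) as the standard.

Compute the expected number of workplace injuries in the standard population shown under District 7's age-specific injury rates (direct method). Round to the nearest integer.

Age-specific rates per 10,000 for District 7: 101.34, 84.33, 57.81, 45.42, 24.11, 12.50.
Expected workplace injuries = Σ (standard pop × age-specific rate ÷ 10,000)
= 579,800×101.34/10,000 + 526,400×84.33/10,000 + 352,200×57.81/10,000 + 388,400×45.42/10,000 + 306,800×24.11/10,000 + 350,600×12.50/10,000
= 5875.83 + 4439.04 + 2036.16 + 1764.05 + 739.61 + 438.25 = 15292.93.

15293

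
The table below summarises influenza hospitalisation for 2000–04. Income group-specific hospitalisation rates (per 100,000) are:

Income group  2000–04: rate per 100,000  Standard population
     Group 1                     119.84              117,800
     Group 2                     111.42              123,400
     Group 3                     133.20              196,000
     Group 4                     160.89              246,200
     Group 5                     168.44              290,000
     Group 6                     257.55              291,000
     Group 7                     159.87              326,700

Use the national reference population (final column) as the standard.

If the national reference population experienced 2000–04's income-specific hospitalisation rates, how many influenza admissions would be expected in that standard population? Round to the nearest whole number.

2696

Expected influenza admissions = Σ (standard pop × income-specific rate ÷ 100,000)
= 117,800×119.84/100,000 + 123,400×111.42/100,000 + 196,000×133.20/100,000 + 246,200×160.89/100,000 + 290,000×168.44/100,000 + 291,000×257.55/100,000 + 326,700×159.87/100,000
= 141.17 + 137.49 + 261.07 + 396.11 + 488.48 + 749.47 + 522.30 = 2696.09.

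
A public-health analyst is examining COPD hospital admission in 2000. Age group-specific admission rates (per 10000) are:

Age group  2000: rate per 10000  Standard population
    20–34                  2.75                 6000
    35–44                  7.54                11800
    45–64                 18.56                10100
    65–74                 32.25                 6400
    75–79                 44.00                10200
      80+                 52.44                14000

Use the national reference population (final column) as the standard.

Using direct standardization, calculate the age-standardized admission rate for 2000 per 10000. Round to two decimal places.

28.76

Standard total = 58500; weights = 0.1026, 0.2017, 0.1726, 0.1094, 0.1744, 0.2393.
Standardized rate: 0.1026×2.75 + 0.2017×7.54 + 0.1726×18.56 + 0.1094×32.25 + 0.1744×44.00 + 0.2393×52.44 = 28.7571 per 10000.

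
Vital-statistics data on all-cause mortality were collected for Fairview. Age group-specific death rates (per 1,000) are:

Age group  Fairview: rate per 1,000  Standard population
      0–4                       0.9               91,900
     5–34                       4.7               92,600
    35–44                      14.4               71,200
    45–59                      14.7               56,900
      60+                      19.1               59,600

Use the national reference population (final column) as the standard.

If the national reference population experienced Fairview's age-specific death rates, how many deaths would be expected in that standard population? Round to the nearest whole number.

3518

Expected deaths = Σ (standard pop × age-specific rate ÷ 1,000)
= 91,900×0.9/1,000 + 92,600×4.7/1,000 + 71,200×14.4/1,000 + 56,900×14.7/1,000 + 59,600×19.1/1,000
= 82.71 + 435.22 + 1025.28 + 836.43 + 1138.36 = 3518.00.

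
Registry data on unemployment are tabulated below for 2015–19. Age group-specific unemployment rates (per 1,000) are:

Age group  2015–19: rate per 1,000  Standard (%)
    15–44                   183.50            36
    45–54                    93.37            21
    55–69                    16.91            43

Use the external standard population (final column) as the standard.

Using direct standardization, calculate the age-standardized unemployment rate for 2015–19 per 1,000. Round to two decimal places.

92.94

Standard weights: 0.36, 0.21, 0.43.
Standardized rate: 0.3600×183.50 + 0.2100×93.37 + 0.4300×16.91 = 92.9390 per 1,000.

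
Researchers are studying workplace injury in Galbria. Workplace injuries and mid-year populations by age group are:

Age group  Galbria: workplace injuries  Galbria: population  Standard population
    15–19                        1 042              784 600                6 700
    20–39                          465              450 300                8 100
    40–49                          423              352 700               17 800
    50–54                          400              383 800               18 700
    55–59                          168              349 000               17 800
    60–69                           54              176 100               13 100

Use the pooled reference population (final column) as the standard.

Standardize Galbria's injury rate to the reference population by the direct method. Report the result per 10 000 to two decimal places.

8.60

Age-specific rates per 10 000 for Galbria: 13.28, 10.33, 11.99, 10.42, 4.81, 3.07.
Standard total = 82 200; weights = 0.0815, 0.0985, 0.2165, 0.2275, 0.2165, 0.1594.
Standardized rate: 0.0815×13.28 + 0.0985×10.33 + 0.2165×11.99 + 0.2275×10.42 + 0.2165×4.81 + 0.1594×3.07 = 8.5992 per 10 000.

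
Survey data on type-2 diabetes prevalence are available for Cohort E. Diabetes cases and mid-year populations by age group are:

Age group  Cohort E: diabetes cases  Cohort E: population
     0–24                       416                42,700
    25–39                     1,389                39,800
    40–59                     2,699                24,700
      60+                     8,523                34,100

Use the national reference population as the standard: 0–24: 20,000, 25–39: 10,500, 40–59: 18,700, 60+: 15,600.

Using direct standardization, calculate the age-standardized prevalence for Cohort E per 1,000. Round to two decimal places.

Age-specific rates per 1,000 for Cohort E: 9.742, 34.899, 109.271, 249.941.
Standard total = 64,800; weights = 0.3086, 0.1620, 0.2886, 0.2407.
Standardized rate: 0.3086×9.742 + 0.1620×34.899 + 0.2886×109.271 + 0.2407×249.941 = 100.3665 per 1,000.

100.37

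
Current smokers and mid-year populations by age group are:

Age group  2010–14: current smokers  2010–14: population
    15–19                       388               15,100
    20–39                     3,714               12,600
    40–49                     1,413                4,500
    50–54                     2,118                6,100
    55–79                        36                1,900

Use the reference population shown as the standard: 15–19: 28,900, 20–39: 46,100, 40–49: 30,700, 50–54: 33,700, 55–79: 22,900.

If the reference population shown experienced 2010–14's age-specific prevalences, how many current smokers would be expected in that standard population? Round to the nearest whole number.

36106

Age-specific rates per 1,000 for 2010–14: 25.695, 294.762, 314.000, 347.213, 18.947.
Expected current smokers = Σ (standard pop × age-specific rate ÷ 1,000)
= 28,900×25.695/1,000 + 46,100×294.762/1,000 + 30,700×314.000/1,000 + 33,700×347.213/1,000 + 22,900×18.947/1,000
= 742.60 + 13588.52 + 9639.80 + 11701.08 + 433.89 = 36105.90.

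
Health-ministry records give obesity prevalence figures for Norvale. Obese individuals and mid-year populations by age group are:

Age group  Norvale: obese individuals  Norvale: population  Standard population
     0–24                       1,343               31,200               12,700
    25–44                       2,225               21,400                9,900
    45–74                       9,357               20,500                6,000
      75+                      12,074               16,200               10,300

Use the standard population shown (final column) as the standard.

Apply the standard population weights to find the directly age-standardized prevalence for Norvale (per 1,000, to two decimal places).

Age-specific rates per 1,000 for Norvale: 43.045, 103.972, 456.439, 745.309.
Standard total = 38,900; weights = 0.3265, 0.2545, 0.1542, 0.2648.
Standardized rate: 0.3265×43.045 + 0.2545×103.972 + 0.1542×456.439 + 0.2648×745.309 = 308.2598 per 1,000.

308.26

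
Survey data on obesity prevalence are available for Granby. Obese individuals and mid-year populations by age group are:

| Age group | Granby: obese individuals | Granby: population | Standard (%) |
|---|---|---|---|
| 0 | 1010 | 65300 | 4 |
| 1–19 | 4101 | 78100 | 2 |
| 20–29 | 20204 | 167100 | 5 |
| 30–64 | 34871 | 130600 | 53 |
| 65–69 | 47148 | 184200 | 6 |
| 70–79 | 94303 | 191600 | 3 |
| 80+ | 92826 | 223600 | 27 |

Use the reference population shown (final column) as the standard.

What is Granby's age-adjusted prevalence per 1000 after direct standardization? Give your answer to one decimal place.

Age-specific rates per 1000 for Granby: 15.467, 52.510, 120.910, 267.006, 255.961, 492.187, 415.143.
Standard weights: 0.04, 0.02, 0.05, 0.53, 0.06, 0.03, 0.27.
Standardized rate: 0.0400×15.467 + 0.0200×52.510 + 0.0500×120.910 + 0.5300×267.006 + 0.0600×255.961 + 0.0300×492.187 + 0.2700×415.143 = 291.4395 per 1000.

291.4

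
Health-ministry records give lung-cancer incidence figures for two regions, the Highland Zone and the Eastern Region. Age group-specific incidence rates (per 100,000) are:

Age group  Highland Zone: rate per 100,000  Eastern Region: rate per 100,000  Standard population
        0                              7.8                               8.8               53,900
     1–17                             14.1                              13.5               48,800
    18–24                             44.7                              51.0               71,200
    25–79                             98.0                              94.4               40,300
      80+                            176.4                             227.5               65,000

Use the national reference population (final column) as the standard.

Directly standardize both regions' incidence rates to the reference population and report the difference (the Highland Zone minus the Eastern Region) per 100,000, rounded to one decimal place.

-13.1

Standard total = 279,200; weights = 0.1931, 0.1748, 0.2550, 0.1443, 0.2328.
The Highland Zone: 0.1931×7.8 + 0.1748×14.1 + 0.2550×44.7 + 0.1443×98.0 + 0.2328×176.4 = 70.5822 per 100,000.
The Eastern Region: 0.1931×8.8 + 0.1748×13.5 + 0.2550×51.0 + 0.1443×94.4 + 0.2328×227.5 = 83.6538 per 100,000.
Difference = 70.5822 − 83.6538 = -13.0716.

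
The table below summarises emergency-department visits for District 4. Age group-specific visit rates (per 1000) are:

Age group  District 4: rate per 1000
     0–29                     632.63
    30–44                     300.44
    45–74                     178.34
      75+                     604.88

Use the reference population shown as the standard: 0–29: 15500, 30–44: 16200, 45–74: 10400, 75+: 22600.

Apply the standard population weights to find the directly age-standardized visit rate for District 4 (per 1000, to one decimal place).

Standard total = 64700; weights = 0.2396, 0.2504, 0.1607, 0.3493.
Standardized rate: 0.2396×632.63 + 0.2504×300.44 + 0.1607×178.34 + 0.3493×604.88 = 466.7375 per 1000.

466.7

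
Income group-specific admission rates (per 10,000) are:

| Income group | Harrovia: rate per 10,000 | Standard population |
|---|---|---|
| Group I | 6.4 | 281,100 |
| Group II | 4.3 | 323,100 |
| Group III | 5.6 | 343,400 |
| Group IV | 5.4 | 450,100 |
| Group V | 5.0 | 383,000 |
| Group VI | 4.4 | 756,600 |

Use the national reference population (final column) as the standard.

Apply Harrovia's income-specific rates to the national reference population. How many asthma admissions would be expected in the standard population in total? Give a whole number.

Expected asthma admissions = Σ (standard pop × income-specific rate ÷ 10,000)
= 281,100×6.4/10,000 + 323,100×4.3/10,000 + 343,400×5.6/10,000 + 450,100×5.4/10,000 + 383,000×5.0/10,000 + 756,600×4.4/10,000
= 179.90 + 138.93 + 192.30 + 243.05 + 191.50 + 332.90 = 1278.60.

1279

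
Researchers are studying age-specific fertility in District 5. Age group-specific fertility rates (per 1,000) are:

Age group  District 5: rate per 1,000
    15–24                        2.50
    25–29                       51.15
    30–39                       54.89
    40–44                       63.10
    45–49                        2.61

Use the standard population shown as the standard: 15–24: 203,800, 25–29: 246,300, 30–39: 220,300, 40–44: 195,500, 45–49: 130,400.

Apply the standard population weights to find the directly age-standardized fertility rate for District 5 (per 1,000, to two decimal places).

Standard total = 996,300; weights = 0.2046, 0.2472, 0.2211, 0.1962, 0.1309.
Standardized rate: 0.2046×2.50 + 0.2472×51.15 + 0.2211×54.89 + 0.1962×63.10 + 0.1309×2.61 = 38.0171 per 1,000.

38.02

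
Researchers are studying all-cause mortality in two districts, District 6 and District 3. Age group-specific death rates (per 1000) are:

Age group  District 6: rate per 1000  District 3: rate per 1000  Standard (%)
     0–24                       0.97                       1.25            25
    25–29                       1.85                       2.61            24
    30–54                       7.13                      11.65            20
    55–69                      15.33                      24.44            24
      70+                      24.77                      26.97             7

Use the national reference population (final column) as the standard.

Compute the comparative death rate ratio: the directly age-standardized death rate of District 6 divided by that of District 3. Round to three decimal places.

Standard weights: 0.25, 0.24, 0.20, 0.24, 0.07.
District 6: 0.2500×0.97 + 0.2400×1.85 + 0.2000×7.13 + 0.2400×15.33 + 0.0700×24.77 = 7.5256 per 1000.
District 3: 0.2500×1.25 + 0.2400×2.61 + 0.2000×11.65 + 0.2400×24.44 + 0.0700×26.97 = 11.0224 per 1000.
Ratio = 7.5256 ÷ 11.0224 = 0.68276.

0.683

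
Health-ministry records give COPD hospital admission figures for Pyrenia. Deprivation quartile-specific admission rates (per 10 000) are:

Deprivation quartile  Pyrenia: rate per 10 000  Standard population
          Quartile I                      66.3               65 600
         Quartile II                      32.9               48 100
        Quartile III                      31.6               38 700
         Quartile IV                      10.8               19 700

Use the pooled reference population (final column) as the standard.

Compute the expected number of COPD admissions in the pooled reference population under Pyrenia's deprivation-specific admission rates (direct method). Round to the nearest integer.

Expected COPD admissions = Σ (standard pop × deprivation-specific rate ÷ 10 000)
= 65 600×66.3/10 000 + 48 100×32.9/10 000 + 38 700×31.6/10 000 + 19 700×10.8/10 000
= 434.93 + 158.25 + 122.29 + 21.28 = 736.75.

737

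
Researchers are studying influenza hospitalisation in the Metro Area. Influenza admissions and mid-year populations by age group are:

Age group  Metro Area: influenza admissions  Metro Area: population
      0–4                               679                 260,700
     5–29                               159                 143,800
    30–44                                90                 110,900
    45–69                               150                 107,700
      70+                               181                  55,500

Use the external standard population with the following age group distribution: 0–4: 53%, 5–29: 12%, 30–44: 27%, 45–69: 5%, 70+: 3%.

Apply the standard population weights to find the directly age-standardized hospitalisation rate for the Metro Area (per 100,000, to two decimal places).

189.97

Age-specific rates per 100,000 for the Metro Area: 260.45, 110.57, 81.15, 139.28, 326.13.
Standard weights: 0.53, 0.12, 0.27, 0.05, 0.03.
Standardized rate: 0.5300×260.45 + 0.1200×110.57 + 0.2700×81.15 + 0.0500×139.28 + 0.0300×326.13 = 189.9675 per 100,000.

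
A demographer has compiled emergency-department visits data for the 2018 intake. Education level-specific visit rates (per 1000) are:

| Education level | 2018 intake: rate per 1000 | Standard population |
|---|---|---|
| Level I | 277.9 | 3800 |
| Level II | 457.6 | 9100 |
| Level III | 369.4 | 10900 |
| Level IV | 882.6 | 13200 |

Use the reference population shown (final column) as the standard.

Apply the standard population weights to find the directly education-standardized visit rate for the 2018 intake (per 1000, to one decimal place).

Standard total = 37000; weights = 0.1027, 0.2459, 0.2946, 0.3568.
Standardized rate: 0.1027×277.9 + 0.2459×457.6 + 0.2946×369.4 + 0.3568×882.6 = 564.7827 per 1000.

564.8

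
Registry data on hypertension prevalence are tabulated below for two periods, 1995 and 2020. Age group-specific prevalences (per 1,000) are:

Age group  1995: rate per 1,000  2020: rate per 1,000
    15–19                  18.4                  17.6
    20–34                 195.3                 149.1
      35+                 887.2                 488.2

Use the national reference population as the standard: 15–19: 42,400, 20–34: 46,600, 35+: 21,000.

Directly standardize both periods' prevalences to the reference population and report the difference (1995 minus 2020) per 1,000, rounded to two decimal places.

Standard total = 110,000; weights = 0.3855, 0.4236, 0.1909.
1995: 0.3855×18.4 + 0.4236×195.3 + 0.1909×887.2 = 259.2031 per 1,000.
2020: 0.3855×17.6 + 0.4236×149.1 + 0.1909×488.2 = 163.1500 per 1,000.
Difference = 259.2031 − 163.1500 = 96.0531.

96.05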